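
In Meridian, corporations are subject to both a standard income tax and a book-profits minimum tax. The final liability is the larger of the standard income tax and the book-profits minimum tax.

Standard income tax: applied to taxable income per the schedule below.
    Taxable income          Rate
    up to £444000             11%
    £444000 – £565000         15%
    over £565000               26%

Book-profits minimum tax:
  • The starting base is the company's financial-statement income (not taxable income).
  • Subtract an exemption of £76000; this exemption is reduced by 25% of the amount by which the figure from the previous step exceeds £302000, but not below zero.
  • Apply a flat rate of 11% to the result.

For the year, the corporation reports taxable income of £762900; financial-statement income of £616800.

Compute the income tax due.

Book-profits minimum tax:
  Base (financial-statement income): £616800
  Exemption: 25% × (£616800 − £302000) = £78700 ≥ £76000, so the exemption is fully phased out
  Base: £616800 − £0 = £616800
  £616800 × 11% = £67848

Standard income tax:
  £444000 × 11% = £48840
  £121000 × 15% = £18150
  £197900 × 26% = £51454
  → £118444

£118444 > £67848, so the standard income tax governs.

£118444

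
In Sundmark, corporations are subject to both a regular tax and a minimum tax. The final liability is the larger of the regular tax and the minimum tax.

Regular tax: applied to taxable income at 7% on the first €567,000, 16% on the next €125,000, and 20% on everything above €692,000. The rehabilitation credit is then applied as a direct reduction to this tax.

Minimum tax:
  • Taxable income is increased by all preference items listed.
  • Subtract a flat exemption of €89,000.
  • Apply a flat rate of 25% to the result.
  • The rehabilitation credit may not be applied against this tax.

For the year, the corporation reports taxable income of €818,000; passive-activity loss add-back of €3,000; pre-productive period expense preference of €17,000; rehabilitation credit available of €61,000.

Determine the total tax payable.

Minimum tax:
  Adjusted income: €818,000 + €3,000 + €17,000 = €838,000
  Less exemption €89,000 → base €749,000
  €749,000 × 25% = €187,250

Regular tax:
  €567,000 × 7% = €39,690
  €125,000 × 16% = €20,000
  €126,000 × 20% = €25,200
  → €84,890
  Less rehabilitation credit €61,000 → €23,890

€187,250 > €23,890, so the minimum tax is the binding amount.

€187,250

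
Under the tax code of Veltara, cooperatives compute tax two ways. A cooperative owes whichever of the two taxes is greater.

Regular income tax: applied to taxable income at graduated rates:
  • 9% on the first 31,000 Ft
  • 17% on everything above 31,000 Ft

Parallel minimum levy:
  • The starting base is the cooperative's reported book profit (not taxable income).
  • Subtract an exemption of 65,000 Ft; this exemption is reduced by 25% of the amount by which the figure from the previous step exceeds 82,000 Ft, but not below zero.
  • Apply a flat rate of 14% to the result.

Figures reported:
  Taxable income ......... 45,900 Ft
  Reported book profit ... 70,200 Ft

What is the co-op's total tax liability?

Parallel minimum levy:
  Base (reported book profit): 70,200 Ft
  Exemption: 70,200 Ft ≤ 82,000 Ft, so full 65,000 Ft applies
  Base: 70,200 Ft − 65,000 Ft = 5,200 Ft
  5,200 Ft × 14% = 728 Ft

Regular income tax:
  31,000 Ft × 9% = 2,790 Ft
  14,900 Ft × 17% = 2,533 Ft
  → 5,323 Ft

5,323 Ft > 728 Ft, so the regular income tax governs.

5,323 Ft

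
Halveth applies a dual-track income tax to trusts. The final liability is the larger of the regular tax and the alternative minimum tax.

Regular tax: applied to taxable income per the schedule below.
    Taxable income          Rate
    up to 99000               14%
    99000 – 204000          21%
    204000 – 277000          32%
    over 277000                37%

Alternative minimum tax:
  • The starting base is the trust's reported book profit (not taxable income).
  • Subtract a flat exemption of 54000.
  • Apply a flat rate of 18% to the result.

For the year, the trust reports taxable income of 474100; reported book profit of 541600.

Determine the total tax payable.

132197

Alternative minimum tax:
  Base (reported book profit): 541600
  Less exemption 54000 → base 487600
  487600 × 18% = 87768

Regular tax:
  99000 × 14% = 13860
  105000 × 21% = 22050
  73000 × 32% = 23360
  197100 × 37% = 72927
  → 132197

132197 > 87768, so the regular tax governs.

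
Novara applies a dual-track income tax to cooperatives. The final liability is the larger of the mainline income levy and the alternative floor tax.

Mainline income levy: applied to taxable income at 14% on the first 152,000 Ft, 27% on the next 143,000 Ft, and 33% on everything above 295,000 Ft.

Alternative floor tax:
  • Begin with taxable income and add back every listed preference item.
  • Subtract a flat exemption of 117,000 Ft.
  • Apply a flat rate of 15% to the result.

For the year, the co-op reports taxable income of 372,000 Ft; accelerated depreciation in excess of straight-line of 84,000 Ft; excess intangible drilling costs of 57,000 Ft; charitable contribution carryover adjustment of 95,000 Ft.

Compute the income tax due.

Alternative floor tax:
  Adjusted income: 372,000 Ft + 84,000 Ft + 57,000 Ft + 95,000 Ft = 608,000 Ft
  Less exemption 117,000 Ft → base 491,000 Ft
  491,000 Ft × 15% = 73,650 Ft

Mainline income levy:
  152,000 Ft × 14% = 21,280 Ft
  143,000 Ft × 27% = 38,610 Ft
  77,000 Ft × 33% = 25,410 Ft
  → 85,300 Ft

85,300 Ft > 73,650 Ft, so the mainline income levy governs.

85,300 Ft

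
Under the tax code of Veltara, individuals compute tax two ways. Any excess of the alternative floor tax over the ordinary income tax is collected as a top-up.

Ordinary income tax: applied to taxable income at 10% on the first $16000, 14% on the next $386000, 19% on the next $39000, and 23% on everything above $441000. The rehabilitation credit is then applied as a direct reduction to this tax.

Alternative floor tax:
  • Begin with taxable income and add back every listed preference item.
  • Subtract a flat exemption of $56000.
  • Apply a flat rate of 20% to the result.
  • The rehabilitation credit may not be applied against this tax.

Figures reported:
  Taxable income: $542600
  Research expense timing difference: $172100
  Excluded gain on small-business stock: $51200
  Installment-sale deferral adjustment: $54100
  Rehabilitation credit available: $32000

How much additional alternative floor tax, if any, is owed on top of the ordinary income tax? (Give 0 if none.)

$98382

Ordinary income tax:
  $16000 × 10% = $1600
  $386000 × 14% = $54040
  $39000 × 19% = $7410
  $101600 × 23% = $23368
  → $86418
  Less rehabilitation credit $32000 → $54418

Alternative floor tax:
  Adjusted income: $542600 + $172100 + $51200 + $54100 = $820000
  Less exemption $56000 → base $764000
  $764000 × 20% = $152800

Excess of alternative floor tax over ordinary income tax: $152800 − $54418 = $98382.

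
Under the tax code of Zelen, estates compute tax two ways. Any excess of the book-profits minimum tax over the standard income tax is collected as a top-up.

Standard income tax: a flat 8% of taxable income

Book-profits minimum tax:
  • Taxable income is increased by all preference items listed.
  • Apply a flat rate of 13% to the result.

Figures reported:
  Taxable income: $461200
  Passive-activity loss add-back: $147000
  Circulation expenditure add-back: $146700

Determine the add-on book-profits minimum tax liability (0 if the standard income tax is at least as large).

$61241

Standard income tax:
  $461200 × 8% = $36896

Book-profits minimum tax:
  Adjusted income: $461200 + $147000 + $146700 = $754900
  $754900 × 13% = $98137

Excess of book-profits minimum tax over standard income tax: $98137 − $36896 = $61241.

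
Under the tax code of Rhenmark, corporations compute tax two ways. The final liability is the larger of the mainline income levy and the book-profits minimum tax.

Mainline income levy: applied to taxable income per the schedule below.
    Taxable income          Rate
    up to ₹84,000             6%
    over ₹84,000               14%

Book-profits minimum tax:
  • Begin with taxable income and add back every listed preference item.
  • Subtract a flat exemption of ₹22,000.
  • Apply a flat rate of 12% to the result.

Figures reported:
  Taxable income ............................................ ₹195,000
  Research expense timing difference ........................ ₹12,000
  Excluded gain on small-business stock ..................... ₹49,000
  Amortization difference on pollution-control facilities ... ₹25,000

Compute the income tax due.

₹31,080

Mainline income levy:
  ₹84,000 × 6% = ₹5,040
  ₹111,000 × 14% = ₹15,540
  → ₹20,580

Book-profits minimum tax:
  Adjusted income: ₹195,000 + ₹12,000 + ₹49,000 + ₹25,000 = ₹281,000
  Less exemption ₹22,000 → base ₹259,000
  ₹259,000 × 12% = ₹31,080

₹31,080 > ₹20,580, so the book-profits minimum tax is the binding amount.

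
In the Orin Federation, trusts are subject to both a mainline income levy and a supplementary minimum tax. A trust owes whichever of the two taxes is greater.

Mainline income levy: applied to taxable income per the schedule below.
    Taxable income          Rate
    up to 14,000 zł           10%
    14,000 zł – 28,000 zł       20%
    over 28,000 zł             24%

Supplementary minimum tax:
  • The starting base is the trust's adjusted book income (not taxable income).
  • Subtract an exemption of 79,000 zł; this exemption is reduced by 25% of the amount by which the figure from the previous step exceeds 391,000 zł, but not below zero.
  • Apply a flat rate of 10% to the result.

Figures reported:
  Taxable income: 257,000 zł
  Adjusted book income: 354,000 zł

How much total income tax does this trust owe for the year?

59,160 zł

Mainline income levy:
  14,000 zł × 10% = 1,400 zł
  14,000 zł × 20% = 2,800 zł
  229,000 zł × 24% = 54,960 zł
  → 59,160 zł

Supplementary minimum tax:
  Base (adjusted book income): 354,000 zł
  Exemption: 354,000 zł ≤ 391,000 zł, so full 79,000 zł applies
  Base: 354,000 zł − 79,000 zł = 275,000 zł
  275,000 zł × 10% = 27,500 zł

59,160 zł > 27,500 zł, so the mainline income levy governs.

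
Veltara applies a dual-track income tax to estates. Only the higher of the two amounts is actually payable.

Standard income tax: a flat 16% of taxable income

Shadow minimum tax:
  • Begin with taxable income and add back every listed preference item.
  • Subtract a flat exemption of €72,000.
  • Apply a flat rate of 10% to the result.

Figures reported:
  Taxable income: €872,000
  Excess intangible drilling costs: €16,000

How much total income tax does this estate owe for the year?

€139,520

Shadow minimum tax:
  Adjusted income: €872,000 + €16,000 = €888,000
  Less exemption €72,000 → base €816,000
  €816,000 × 10% = €81,600

Standard income tax:
  €872,000 × 16% = €139,520

€139,520 > €81,600, so the standard income tax governs.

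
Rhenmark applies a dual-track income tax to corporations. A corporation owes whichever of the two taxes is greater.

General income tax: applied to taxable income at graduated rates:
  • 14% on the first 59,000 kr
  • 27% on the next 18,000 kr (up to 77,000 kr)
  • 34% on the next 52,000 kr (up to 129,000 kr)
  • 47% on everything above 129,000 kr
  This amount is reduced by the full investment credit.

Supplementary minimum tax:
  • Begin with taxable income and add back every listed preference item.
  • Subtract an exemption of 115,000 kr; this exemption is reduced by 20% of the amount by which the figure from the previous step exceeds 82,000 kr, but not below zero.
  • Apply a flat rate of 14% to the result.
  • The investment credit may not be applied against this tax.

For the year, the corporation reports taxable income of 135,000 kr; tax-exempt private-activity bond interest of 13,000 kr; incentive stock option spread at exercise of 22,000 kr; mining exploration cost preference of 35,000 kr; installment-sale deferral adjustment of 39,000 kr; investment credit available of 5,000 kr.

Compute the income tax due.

28,620 kr

Supplementary minimum tax:
  Adjusted income: 135,000 kr + 13,000 kr + 22,000 kr + 35,000 kr + 39,000 kr = 244,000 kr
  Exemption: 115,000 kr − 20% × (244,000 kr − 82,000 kr) = 115,000 kr − 32,400 kr = 82,600 kr
  Base: 244,000 kr − 82,600 kr = 161,400 kr
  161,400 kr × 14% = 22,596 kr

General income tax:
  59,000 kr × 14% = 8,260 kr
  18,000 kr × 27% = 4,860 kr
  52,000 kr × 34% = 17,680 kr
  6,000 kr × 47% = 2,820 kr
  → 33,620 kr
  Less investment credit 5,000 kr → 28,620 kr

28,620 kr > 22,596 kr, so the general income tax governs.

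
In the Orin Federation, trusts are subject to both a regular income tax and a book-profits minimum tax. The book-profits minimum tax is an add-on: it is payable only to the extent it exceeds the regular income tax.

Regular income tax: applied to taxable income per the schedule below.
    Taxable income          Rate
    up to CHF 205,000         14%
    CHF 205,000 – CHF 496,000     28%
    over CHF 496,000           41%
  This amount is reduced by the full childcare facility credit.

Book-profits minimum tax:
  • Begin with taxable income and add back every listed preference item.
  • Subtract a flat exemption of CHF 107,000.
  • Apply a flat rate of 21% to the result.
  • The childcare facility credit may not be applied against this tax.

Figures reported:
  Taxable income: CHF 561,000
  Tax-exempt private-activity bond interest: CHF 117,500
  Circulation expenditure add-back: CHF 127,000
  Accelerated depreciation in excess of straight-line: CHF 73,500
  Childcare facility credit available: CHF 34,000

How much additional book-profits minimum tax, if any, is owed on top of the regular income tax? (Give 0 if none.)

CHF 59,290

Regular income tax:
  CHF 205,000 × 14% = CHF 28,700
  CHF 291,000 × 28% = CHF 81,480
  CHF 65,000 × 41% = CHF 26,650
  → CHF 136,830
  Less childcare facility credit CHF 34,000 → CHF 102,830

Book-profits minimum tax:
  Adjusted income: CHF 561,000 + CHF 117,500 + CHF 127,000 + CHF 73,500 = CHF 879,000
  Less exemption CHF 107,000 → base CHF 772,000
  CHF 772,000 × 21% = CHF 162,120

Excess of book-profits minimum tax over regular income tax: CHF 162,120 − CHF 102,830 = CHF 59,290.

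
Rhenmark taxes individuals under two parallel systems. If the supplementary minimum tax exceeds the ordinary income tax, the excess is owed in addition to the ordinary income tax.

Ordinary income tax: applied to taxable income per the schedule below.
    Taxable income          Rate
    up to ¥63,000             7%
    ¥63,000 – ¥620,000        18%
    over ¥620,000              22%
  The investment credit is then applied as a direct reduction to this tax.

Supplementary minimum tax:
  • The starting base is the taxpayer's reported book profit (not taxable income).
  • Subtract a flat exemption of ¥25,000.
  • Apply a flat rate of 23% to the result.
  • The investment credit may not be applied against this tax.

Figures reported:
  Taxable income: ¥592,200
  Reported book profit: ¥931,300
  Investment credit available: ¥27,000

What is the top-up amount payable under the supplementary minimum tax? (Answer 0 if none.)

¥135,783

Supplementary minimum tax:
  Base (reported book profit): ¥931,300
  Less exemption ¥25,000 → base ¥906,300
  ¥906,300 × 23% = ¥208,449

Ordinary income tax:
  ¥63,000 × 7% = ¥4,410
  ¥529,200 × 18% = ¥95,256
  → ¥99,666
  Less investment credit ¥27,000 → ¥72,666

Excess of supplementary minimum tax over ordinary income tax: ¥208,449 − ¥72,666 = ¥135,783.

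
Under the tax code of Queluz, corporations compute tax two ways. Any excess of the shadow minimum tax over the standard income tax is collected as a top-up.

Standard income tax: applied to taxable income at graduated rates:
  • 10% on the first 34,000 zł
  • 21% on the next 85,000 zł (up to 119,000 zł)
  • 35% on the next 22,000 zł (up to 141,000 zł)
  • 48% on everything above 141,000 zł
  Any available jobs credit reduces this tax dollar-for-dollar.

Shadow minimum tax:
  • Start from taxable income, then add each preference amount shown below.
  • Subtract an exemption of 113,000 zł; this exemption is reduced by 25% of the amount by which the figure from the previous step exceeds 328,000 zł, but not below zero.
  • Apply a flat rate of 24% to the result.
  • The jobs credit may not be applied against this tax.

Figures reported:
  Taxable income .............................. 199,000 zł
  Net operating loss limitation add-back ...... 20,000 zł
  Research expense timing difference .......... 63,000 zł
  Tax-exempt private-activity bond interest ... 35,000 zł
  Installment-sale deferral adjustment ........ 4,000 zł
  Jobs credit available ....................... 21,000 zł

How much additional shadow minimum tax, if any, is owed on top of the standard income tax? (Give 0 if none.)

14,130 zł

Standard income tax:
  34,000 zł × 10% = 3,400 zł
  85,000 zł × 21% = 17,850 zł
  22,000 zł × 35% = 7,700 zł
  58,000 zł × 48% = 27,840 zł
  → 56,790 zł
  Less jobs credit 21,000 zł → 35,790 zł

Shadow minimum tax:
  Adjusted income: 199,000 zł + 20,000 zł + 63,000 zł + 35,000 zł + 4,000 zł = 321,000 zł
  Exemption: 321,000 zł ≤ 328,000 zł, so full 113,000 zł applies
  Base: 321,000 zł − 113,000 zł = 208,000 zł
  208,000 zł × 24% = 49,920 zł

Excess of shadow minimum tax over standard income tax: 49,920 zł − 35,790 zł = 14,130 zł.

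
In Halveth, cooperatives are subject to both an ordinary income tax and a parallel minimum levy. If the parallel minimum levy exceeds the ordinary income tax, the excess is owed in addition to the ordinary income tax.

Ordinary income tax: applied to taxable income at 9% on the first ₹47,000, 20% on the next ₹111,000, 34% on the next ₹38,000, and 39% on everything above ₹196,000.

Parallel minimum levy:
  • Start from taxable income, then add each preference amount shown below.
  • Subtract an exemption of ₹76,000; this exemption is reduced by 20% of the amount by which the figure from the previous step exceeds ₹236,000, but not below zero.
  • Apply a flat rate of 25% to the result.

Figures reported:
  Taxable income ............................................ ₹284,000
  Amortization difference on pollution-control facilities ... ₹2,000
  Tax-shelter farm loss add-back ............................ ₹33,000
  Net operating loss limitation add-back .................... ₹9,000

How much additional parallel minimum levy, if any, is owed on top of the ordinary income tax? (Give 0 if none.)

Parallel minimum levy:
  Adjusted income: ₹284,000 + ₹2,000 + ₹33,000 + ₹9,000 = ₹328,000
  Exemption: ₹76,000 − 20% × (₹328,000 − ₹236,000) = ₹76,000 − ₹18,400 = ₹57,600
  Base: ₹328,000 − ₹57,600 = ₹270,400
  ₹270,400 × 25% = ₹67,600

Ordinary income tax:
  ₹47,000 × 9% = ₹4,230
  ₹111,000 × 20% = ₹22,200
  ₹38,000 × 34% = ₹12,920
  ₹88,000 × 39% = ₹34,320
  → ₹73,670

₹67,600 ≤ ₹73,670, so no add-on is due.

₹0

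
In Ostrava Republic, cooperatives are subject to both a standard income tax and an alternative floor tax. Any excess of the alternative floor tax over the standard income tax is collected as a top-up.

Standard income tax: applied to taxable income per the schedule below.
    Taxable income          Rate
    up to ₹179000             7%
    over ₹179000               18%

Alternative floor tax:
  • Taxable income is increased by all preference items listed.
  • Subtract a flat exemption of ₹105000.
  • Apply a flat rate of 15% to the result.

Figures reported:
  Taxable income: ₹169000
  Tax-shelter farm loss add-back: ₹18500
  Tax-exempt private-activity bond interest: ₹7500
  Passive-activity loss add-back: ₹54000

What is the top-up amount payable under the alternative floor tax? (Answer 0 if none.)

Standard income tax:
  ₹169000 × 7% = ₹11830

Alternative floor tax:
  Adjusted income: ₹169000 + ₹18500 + ₹7500 + ₹54000 = ₹249000
  Less exemption ₹105000 → base ₹144000
  ₹144000 × 15% = ₹21600

Excess of alternative floor tax over standard income tax: ₹21600 − ₹11830 = ₹9770.

₹9770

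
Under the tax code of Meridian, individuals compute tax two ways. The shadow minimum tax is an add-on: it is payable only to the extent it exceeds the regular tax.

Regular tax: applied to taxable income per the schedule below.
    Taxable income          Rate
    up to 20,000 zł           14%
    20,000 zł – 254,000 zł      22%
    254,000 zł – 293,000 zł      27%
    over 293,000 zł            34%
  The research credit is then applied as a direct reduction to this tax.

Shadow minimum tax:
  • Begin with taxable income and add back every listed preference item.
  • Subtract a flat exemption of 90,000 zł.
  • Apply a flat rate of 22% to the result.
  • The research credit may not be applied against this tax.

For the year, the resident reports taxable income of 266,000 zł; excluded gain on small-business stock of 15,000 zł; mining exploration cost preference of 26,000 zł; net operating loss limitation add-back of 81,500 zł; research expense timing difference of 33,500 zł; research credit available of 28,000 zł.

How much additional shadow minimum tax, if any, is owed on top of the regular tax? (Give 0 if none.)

Shadow minimum tax:
  Adjusted income: 266,000 zł + 15,000 zł + 26,000 zł + 81,500 zł + 33,500 zł = 422,000 zł
  Less exemption 90,000 zł → base 332,000 zł
  332,000 zł × 22% = 73,040 zł

Regular tax:
  20,000 zł × 14% = 2,800 zł
  234,000 zł × 22% = 51,480 zł
  12,000 zł × 27% = 3,240 zł
  → 57,520 zł
  Less research credit 28,000 zł → 29,520 zł

Excess of shadow minimum tax over regular tax: 73,040 zł − 29,520 zł = 43,520 zł.

43,520 zł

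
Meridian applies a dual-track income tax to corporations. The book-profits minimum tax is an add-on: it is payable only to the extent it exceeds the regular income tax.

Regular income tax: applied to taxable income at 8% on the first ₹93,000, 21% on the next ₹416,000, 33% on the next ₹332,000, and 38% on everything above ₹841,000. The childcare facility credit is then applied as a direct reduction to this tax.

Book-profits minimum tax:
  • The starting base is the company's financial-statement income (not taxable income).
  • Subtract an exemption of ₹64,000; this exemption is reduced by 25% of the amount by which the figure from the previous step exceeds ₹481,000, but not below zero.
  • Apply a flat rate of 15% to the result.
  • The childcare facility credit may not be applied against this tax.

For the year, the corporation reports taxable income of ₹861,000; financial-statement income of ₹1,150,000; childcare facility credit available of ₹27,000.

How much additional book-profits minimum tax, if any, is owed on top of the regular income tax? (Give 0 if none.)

Regular income tax:
  ₹93,000 × 8% = ₹7,440
  ₹416,000 × 21% = ₹87,360
  ₹332,000 × 33% = ₹109,560
  ₹20,000 × 38% = ₹7,600
  → ₹211,960
  Less childcare facility credit ₹27,000 → ₹184,960

Book-profits minimum tax:
  Base (financial-statement income): ₹1,150,000
  Exemption: 25% × (₹1,150,000 − ₹481,000) = ₹167,250 ≥ ₹64,000, so the exemption is fully phased out
  Base: ₹1,150,000 − ₹0 = ₹1,150,000
  ₹1,150,000 × 15% = ₹172,500

₹172,500 ≤ ₹184,960, so no add-on is due.

₹0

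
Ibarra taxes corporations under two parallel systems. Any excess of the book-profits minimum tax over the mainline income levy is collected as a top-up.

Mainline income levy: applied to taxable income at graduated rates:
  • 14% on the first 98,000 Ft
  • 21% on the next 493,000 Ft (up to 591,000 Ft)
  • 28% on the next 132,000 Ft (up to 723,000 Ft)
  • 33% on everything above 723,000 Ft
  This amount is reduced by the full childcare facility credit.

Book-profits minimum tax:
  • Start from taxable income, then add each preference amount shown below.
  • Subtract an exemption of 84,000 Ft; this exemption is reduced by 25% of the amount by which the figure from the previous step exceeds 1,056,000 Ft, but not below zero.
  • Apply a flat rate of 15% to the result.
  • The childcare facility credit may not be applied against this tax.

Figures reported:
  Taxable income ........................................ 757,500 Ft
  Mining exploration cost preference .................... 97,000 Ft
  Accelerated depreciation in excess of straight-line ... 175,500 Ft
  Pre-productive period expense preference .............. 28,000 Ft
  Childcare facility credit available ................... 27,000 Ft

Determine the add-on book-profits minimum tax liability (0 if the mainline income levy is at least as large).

Mainline income levy:
  98,000 Ft × 14% = 13,720 Ft
  493,000 Ft × 21% = 103,530 Ft
  132,000 Ft × 28% = 36,960 Ft
  34,500 Ft × 33% = 11,385 Ft
  → 165,595 Ft
  Less childcare facility credit 27,000 Ft → 138,595 Ft

Book-profits minimum tax:
  Adjusted income: 757,500 Ft + 97,000 Ft + 175,500 Ft + 28,000 Ft = 1,058,000 Ft
  Exemption: 84,000 Ft − 25% × (1,058,000 Ft − 1,056,000 Ft) = 84,000 Ft − 500 Ft = 83,500 Ft
  Base: 1,058,000 Ft − 83,500 Ft = 974,500 Ft
  974,500 Ft × 15% = 146,175 Ft

Excess of book-profits minimum tax over mainline income levy: 146,175 Ft − 138,595 Ft = 7,580 Ft.

7,580 Ft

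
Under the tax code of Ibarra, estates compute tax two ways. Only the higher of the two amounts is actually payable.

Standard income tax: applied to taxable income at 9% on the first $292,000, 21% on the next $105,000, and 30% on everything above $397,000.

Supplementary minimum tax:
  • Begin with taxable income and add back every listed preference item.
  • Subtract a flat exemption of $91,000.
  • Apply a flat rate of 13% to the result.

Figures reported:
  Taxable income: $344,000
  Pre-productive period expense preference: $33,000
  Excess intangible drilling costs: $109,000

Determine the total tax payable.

$51,350

Standard income tax:
  $292,000 × 9% = $26,280
  $52,000 × 21% = $10,920
  → $37,200

Supplementary minimum tax:
  Adjusted income: $344,000 + $33,000 + $109,000 = $486,000
  Less exemption $91,000 → base $395,000
  $395,000 × 13% = $51,350

$51,350 > $37,200, so the supplementary minimum tax is the binding amount.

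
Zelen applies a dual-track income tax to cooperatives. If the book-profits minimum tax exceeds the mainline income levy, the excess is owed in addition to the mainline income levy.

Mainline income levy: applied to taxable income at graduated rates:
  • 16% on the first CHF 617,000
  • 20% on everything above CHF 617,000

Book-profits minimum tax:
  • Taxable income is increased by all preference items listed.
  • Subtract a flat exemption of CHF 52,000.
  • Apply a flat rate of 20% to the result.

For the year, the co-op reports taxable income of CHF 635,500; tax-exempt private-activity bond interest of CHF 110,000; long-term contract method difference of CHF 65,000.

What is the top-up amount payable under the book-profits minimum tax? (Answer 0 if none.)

CHF 49,280

Book-profits minimum tax:
  Adjusted income: CHF 635,500 + CHF 110,000 + CHF 65,000 = CHF 810,500
  Less exemption CHF 52,000 → base CHF 758,500
  CHF 758,500 × 20% = CHF 151,700

Mainline income levy:
  CHF 617,000 × 16% = CHF 98,720
  CHF 18,500 × 20% = CHF 3,700
  → CHF 102,420

Excess of book-profits minimum tax over mainline income levy: CHF 151,700 − CHF 102,420 = CHF 49,280.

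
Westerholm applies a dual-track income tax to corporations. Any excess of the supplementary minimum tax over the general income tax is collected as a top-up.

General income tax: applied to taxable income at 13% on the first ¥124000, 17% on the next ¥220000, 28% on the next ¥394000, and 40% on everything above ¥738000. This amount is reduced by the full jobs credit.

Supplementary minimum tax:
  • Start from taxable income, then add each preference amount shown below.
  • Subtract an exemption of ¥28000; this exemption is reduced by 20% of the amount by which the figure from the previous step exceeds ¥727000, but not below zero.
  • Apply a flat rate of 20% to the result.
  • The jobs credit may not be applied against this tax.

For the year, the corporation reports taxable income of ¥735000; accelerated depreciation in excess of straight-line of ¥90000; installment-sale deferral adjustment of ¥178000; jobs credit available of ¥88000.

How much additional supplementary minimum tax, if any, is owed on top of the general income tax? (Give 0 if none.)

General income tax:
  ¥124000 × 13% = ¥16120
  ¥220000 × 17% = ¥37400
  ¥391000 × 28% = ¥109480
  → ¥163000
  Less jobs credit ¥88000 → ¥75000

Supplementary minimum tax:
  Adjusted income: ¥735000 + ¥90000 + ¥178000 = ¥1003000
  Exemption: 20% × (¥1003000 − ¥727000) = ¥55200 ≥ ¥28000, so the exemption is fully phased out
  Base: ¥1003000 − ¥0 = ¥1003000
  ¥1003000 × 20% = ¥200600

Excess of supplementary minimum tax over general income tax: ¥200600 − ¥75000 = ¥125600.

¥125600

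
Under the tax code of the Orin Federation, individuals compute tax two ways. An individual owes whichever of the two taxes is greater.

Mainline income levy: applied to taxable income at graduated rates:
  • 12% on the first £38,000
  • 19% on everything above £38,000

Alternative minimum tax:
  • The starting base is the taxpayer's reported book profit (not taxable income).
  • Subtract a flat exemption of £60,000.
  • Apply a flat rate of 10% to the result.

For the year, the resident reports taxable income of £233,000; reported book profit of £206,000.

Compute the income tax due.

£41,610

Mainline income levy:
  £38,000 × 12% = £4,560
  £195,000 × 19% = £37,050
  → £41,610

Alternative minimum tax:
  Base (reported book profit): £206,000
  Less exemption £60,000 → base £146,000
  £146,000 × 10% = £14,600

£41,610 > £14,600, so the mainline income levy governs.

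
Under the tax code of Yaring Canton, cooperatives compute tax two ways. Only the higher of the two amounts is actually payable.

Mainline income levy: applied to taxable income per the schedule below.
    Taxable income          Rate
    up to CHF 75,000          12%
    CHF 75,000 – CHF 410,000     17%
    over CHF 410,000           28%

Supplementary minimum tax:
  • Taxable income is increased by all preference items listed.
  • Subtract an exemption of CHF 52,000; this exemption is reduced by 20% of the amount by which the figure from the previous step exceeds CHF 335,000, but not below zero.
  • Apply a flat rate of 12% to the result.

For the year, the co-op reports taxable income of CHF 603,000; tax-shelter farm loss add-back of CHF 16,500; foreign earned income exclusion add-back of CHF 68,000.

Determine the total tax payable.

CHF 119,990

Supplementary minimum tax:
  Adjusted income: CHF 603,000 + CHF 16,500 + CHF 68,000 = CHF 687,500
  Exemption: 20% × (CHF 687,500 − CHF 335,000) = CHF 70,500 ≥ CHF 52,000, so the exemption is fully phased out
  Base: CHF 687,500 − CHF 0 = CHF 687,500
  CHF 687,500 × 12% = CHF 82,500

Mainline income levy:
  CHF 75,000 × 12% = CHF 9,000
  CHF 335,000 × 17% = CHF 56,950
  CHF 193,000 × 28% = CHF 54,040
  → CHF 119,990

CHF 119,990 > CHF 82,500, so the mainline income levy governs.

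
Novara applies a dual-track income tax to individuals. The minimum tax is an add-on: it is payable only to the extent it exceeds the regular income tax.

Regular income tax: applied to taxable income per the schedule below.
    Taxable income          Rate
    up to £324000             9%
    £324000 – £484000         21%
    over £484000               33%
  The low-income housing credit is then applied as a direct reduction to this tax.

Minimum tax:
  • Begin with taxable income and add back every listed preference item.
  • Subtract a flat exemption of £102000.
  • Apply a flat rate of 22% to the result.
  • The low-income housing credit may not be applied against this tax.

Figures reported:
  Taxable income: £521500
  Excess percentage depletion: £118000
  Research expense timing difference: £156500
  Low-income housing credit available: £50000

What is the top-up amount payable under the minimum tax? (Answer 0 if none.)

Minimum tax:
  Adjusted income: £521500 + £118000 + £156500 = £796000
  Less exemption £102000 → base £694000
  £694000 × 22% = £152680

Regular income tax:
  £324000 × 9% = £29160
  £160000 × 21% = £33600
  £37500 × 33% = £12375
  → £75135
  Less low-income housing credit £50000 → £25135

Excess of minimum tax over regular income tax: £152680 − £25135 = £127545.

£127545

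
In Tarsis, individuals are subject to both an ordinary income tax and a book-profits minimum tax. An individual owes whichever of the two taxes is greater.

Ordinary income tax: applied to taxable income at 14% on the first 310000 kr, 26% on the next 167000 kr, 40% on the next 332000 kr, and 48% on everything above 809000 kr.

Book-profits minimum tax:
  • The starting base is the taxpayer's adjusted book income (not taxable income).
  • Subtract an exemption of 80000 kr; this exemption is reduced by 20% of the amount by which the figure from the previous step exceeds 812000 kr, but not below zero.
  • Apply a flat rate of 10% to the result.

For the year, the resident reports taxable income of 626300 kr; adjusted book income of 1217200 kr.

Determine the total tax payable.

146540 kr

Ordinary income tax:
  310000 kr × 14% = 43400 kr
  167000 kr × 26% = 43420 kr
  149300 kr × 40% = 59720 kr
  → 146540 kr

Book-profits minimum tax:
  Base (adjusted book income): 1217200 kr
  Exemption: 20% × (1217200 kr − 812000 kr) = 81040 kr ≥ 80000 kr, so the exemption is fully phased out
  Base: 1217200 kr − 0 kr = 1217200 kr
  1217200 kr × 10% = 121720 kr

146540 kr > 121720 kr, so the ordinary income tax governs.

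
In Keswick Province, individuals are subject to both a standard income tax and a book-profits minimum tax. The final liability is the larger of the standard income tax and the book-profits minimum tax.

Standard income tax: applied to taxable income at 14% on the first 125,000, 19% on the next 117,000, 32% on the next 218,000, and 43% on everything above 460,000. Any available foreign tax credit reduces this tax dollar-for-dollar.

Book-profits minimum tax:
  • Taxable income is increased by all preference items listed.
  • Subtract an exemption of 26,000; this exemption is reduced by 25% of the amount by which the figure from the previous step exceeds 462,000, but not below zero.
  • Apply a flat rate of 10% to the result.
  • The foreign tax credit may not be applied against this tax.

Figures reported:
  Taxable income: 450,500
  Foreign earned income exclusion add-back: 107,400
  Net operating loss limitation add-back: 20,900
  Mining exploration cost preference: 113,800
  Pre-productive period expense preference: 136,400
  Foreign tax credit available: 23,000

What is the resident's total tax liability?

Book-profits minimum tax:
  Adjusted income: 450,500 + 107,400 + 20,900 + 113,800 + 136,400 = 829,000
  Exemption: 25% × (829,000 − 462,000) = 91,750 ≥ 26,000, so the exemption is fully phased out
  Base: 829,000 − 0 = 829,000
  829,000 × 10% = 82,900

Standard income tax:
  125,000 × 14% = 17,500
  117,000 × 19% = 22,230
  208,500 × 32% = 66,720
  → 106,450
  Less foreign tax credit 23,000 → 83,450

83,450 > 82,900, so the standard income tax governs.

83,450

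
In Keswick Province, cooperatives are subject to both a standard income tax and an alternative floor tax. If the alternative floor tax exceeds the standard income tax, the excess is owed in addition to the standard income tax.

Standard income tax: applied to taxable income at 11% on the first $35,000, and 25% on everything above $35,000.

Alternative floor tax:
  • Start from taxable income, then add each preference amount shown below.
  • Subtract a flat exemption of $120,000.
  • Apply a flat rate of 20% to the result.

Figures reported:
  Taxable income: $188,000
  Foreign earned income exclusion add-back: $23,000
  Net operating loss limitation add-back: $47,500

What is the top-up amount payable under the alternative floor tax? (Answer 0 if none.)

$0

Standard income tax:
  $35,000 × 11% = $3,850
  $153,000 × 25% = $38,250
  → $42,100

Alternative floor tax:
  Adjusted income: $188,000 + $23,000 + $47,500 = $258,500
  Less exemption $120,000 → base $138,500
  $138,500 × 20% = $27,700

$27,700 ≤ $42,100, so no add-on is due.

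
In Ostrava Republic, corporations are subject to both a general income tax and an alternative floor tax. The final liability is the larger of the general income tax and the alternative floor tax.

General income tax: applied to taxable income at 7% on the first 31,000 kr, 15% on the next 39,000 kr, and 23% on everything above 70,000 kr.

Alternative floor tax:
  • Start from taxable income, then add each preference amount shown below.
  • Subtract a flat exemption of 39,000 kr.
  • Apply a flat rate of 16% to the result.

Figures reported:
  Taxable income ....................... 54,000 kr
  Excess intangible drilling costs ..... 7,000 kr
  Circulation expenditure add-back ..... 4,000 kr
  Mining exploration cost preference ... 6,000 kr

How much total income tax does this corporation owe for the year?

5,620 kr

Alternative floor tax:
  Adjusted income: 54,000 kr + 7,000 kr + 4,000 kr + 6,000 kr = 71,000 kr
  Less exemption 39,000 kr → base 32,000 kr
  32,000 kr × 16% = 5,120 kr

General income tax:
  31,000 kr × 7% = 2,170 kr
  23,000 kr × 15% = 3,450 kr
  → 5,620 kr

5,620 kr > 5,120 kr, so the general income tax governs.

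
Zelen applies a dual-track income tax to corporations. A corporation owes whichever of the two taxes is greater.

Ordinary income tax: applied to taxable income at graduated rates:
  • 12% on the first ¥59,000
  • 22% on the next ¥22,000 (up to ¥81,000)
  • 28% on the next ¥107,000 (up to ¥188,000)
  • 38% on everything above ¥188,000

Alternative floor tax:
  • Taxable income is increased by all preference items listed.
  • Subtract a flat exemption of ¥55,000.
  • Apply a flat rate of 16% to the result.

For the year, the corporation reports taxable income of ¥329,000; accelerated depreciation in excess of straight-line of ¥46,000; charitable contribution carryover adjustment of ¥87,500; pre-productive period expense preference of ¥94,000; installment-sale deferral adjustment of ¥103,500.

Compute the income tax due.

¥96,800

Alternative floor tax:
  Adjusted income: ¥329,000 + ¥46,000 + ¥87,500 + ¥94,000 + ¥103,500 = ¥660,000
  Less exemption ¥55,000 → base ¥605,000
  ¥605,000 × 16% = ¥96,800

Ordinary income tax:
  ¥59,000 × 12% = ¥7,080
  ¥22,000 × 22% = ¥4,840
  ¥107,000 × 28% = ¥29,960
  ¥141,000 × 38% = ¥53,580
  → ¥95,460

¥96,800 > ¥95,460, so the alternative floor tax is the binding amount.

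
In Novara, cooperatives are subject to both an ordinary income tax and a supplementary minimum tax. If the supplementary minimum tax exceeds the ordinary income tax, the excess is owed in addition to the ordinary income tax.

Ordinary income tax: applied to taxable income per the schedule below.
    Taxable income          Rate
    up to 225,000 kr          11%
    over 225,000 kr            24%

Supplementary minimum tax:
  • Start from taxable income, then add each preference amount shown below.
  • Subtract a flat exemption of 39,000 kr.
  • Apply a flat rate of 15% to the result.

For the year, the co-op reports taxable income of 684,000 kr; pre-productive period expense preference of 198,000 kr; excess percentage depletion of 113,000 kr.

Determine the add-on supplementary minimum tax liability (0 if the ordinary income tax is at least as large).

Ordinary income tax:
  225,000 kr × 11% = 24,750 kr
  459,000 kr × 24% = 110,160 kr
  → 134,910 kr

Supplementary minimum tax:
  Adjusted income: 684,000 kr + 198,000 kr + 113,000 kr = 995,000 kr
  Less exemption 39,000 kr → base 956,000 kr
  956,000 kr × 15% = 143,400 kr

Excess of supplementary minimum tax over ordinary income tax: 143,400 kr − 134,910 kr = 8,490 kr.

8,490 kr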